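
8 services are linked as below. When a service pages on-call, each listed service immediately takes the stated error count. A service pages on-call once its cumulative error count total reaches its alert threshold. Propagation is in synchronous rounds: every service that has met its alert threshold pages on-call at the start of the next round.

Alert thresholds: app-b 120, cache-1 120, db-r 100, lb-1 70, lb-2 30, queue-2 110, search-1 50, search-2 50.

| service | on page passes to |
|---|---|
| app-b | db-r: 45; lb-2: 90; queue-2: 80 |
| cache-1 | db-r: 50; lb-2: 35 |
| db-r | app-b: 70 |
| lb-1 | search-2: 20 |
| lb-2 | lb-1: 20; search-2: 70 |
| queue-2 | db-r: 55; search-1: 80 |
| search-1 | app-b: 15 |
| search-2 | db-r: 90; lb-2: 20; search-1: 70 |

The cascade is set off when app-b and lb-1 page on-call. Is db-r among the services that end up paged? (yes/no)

yes

Round 1 — app-b, lb-1 page on-call (initial).
  db-r: +45 → 45 < 100
  lb-2: +90 → 90 ≥ 30
  queue-2: +80 → 80 < 110
  search-2: +20 → 20 < 50
Round 2 — lb-2 pages on-call.
  search-2: +70 → 90 ≥ 50
Round 3 — search-2 pages on-call.
  db-r: +90 → 135 ≥ 100
  search-1: +70 → 70 ≥ 50
Round 4 — db-r, search-1 page on-call.
No further pages.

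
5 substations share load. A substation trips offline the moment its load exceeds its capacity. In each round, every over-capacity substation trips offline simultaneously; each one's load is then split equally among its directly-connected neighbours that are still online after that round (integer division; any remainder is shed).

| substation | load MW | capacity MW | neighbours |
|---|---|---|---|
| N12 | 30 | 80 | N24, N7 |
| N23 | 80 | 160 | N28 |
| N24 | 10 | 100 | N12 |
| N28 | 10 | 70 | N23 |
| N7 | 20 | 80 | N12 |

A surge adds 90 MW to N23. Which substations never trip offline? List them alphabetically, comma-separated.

Round 1 — N23 at 170 > 160. N23 trips offline.
  N23 sheds 170 MW to N28: 170 each.
    N28: 10+170 = 180 > 70
Round 2 — N28 trips offline.
  N28 sheds 180 MW: no online neighbours, lost.
No further trips.

N12, N24, N7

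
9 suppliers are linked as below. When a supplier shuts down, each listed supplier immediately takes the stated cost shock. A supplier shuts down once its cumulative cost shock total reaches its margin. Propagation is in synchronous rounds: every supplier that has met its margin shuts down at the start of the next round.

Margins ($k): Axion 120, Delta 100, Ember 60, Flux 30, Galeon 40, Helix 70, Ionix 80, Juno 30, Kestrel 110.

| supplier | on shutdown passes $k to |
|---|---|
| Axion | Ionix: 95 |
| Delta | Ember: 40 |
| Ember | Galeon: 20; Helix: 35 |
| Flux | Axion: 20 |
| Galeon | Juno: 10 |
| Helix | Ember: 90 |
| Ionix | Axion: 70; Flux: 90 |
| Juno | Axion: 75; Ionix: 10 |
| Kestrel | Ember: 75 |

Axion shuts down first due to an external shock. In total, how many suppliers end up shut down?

Round 1 — Axion shuts down (initial).
  Ionix: +95 → 95 ≥ 80
Round 2 — Ionix shuts down.
  Flux: +90 → 90 ≥ 30
Round 3 — Flux shuts down.
No further shutdowns.

3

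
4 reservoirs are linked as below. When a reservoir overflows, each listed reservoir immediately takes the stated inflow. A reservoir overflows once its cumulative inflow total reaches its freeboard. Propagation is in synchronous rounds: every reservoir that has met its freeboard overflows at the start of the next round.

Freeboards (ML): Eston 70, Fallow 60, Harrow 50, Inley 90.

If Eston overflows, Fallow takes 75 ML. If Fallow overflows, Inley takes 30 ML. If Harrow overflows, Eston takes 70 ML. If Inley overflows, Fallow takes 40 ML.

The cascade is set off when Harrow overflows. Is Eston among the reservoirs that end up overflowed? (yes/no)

yes

Round 1 — Harrow overflows (initial).
  Eston: +70 → 70 ≥ 70
Round 2 — Eston overflows.
  Fallow: +75 → 75 ≥ 60
Round 3 — Fallow overflows.
  Inley: +30 → 30 < 90
No further overflows.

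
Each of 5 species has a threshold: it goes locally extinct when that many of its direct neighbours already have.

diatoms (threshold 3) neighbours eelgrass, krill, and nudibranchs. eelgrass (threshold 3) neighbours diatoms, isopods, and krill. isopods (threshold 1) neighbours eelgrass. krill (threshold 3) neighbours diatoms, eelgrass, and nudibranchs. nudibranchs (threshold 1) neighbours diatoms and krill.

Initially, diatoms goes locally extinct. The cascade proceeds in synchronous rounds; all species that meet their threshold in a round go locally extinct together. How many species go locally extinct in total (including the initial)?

Round 1 — diatoms goes locally extinct (initial).
Round 2 — checking thresholds:
  eelgrass: 1 of 3 neighbours < 3, not yet.
  krill: 1 of 3 neighbours < 3, not yet.
  nudibranchs: 1 of 2 neighbours ≥ 1, goes locally extinct.
Round 3 — no new extinctions; cascade stops.

2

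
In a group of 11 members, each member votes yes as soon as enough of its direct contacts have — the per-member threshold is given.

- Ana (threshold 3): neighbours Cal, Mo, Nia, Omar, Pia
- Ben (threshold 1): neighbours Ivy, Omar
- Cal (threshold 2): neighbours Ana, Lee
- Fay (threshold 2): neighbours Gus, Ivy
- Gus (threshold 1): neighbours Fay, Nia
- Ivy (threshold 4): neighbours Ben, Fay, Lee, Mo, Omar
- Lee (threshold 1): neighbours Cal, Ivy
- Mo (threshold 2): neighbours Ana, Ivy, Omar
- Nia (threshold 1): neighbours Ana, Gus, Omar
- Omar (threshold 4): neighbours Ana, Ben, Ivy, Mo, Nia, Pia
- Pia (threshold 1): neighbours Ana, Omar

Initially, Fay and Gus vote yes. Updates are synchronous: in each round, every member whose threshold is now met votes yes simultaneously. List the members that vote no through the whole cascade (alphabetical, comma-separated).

Round 1 — Fay, Gus vote yes (initial).
Round 2 — checking thresholds:
  Ivy: 1 of 5 neighbours < 4, holds.
  Nia: 1 of 3 neighbours ≥ 1, votes yes.
Round 3 — no new yes votes; cascade stops.

Ana, Ben, Cal, Ivy, Lee, Mo, Omar, Pia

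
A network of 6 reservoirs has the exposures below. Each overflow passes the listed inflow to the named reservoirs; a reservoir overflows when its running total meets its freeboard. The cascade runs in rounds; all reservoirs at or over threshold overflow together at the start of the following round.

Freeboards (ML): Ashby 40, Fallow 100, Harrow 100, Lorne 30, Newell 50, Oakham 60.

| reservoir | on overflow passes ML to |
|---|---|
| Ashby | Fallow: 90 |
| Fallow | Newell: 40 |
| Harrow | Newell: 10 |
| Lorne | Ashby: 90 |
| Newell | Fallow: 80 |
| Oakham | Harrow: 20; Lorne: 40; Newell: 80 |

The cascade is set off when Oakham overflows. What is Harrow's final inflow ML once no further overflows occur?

20

Round 1 — Oakham overflows (initial).
  Harrow: +20 → 20 < 100
  Lorne: +40 → 40 ≥ 30
  Newell: +80 → 80 ≥ 50
Round 2 — Lorne, Newell overflow.
  Ashby: +90 → 90 ≥ 40
  Fallow: +80 → 80 < 100
Round 3 — Ashby overflows.
  Fallow: +90 → 170 ≥ 100
Round 4 — Fallow overflows.
No further overflows.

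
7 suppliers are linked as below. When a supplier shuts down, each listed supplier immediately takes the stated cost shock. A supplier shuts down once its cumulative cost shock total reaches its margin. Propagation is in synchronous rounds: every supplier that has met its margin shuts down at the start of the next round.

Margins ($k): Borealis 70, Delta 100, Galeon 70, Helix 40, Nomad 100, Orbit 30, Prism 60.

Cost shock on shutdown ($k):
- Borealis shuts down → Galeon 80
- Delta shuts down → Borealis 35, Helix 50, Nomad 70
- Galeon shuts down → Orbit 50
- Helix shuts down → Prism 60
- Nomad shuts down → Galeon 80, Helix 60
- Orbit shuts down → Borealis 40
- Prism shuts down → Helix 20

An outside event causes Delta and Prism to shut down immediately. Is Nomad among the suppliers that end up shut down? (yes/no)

no

Round 1 — Delta, Prism shut down (initial).
  Borealis: +35 → 35 < 70
  Helix: +50+20 → 70 ≥ 40
  Nomad: +70 → 70 < 100
Round 2 — Helix shuts down.
No further shutdowns.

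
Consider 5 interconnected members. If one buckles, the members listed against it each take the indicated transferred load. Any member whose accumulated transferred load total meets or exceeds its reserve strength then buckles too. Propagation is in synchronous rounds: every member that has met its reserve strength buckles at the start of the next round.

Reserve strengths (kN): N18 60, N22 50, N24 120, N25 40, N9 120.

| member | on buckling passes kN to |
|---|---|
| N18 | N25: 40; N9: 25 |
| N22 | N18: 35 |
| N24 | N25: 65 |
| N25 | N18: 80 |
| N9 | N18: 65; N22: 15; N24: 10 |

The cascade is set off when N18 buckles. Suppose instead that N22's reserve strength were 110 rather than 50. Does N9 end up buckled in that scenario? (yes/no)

With N22's reserve strength at 110:
Round 1 — N18 buckles (initial).
  N25: +40 → 40 ≥ 40
  N9: +25 → 25 < 120
Round 2 — N25 buckles.
No further bucklings.

no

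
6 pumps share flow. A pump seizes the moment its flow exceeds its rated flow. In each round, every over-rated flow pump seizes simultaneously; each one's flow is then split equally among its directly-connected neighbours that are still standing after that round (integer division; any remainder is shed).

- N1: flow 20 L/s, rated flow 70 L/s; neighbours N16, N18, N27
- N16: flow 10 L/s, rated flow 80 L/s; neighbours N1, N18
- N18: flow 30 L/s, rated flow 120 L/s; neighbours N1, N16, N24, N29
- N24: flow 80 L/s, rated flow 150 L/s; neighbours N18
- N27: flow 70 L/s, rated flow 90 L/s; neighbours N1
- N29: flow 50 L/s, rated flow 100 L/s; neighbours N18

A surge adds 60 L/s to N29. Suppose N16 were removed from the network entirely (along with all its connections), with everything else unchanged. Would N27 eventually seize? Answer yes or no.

yes

With N16 removed:
Round 1 — N29 at 110 > 100. N29 seizes.
  N29 sheds 110 L/s to N18: 110 each.
    N18: 30+110 = 140 > 120
Round 2 — N18 seizes.
  N18 sheds 140 L/s to N1, N24: 70 each.
    N1: 20+70 = 90 > 70
    N24: 80+70 = 150 ≤ 150
Round 3 — N1 seizes.
  N1 sheds 90 L/s to N27: 90 each.
    N27: 70+90 = 160 > 90
Round 4 — N27 seizes.
  N27 sheds 160 L/s: no online neighbours, lost.
No further seizures.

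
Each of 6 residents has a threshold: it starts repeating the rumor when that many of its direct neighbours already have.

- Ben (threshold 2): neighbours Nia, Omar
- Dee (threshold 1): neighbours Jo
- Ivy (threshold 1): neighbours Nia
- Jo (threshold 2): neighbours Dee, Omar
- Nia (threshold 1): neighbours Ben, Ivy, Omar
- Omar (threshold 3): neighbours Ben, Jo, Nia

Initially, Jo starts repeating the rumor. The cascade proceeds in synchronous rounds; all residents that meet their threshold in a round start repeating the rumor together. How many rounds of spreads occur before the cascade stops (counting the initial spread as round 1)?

Round 1 — Jo starts repeating the rumor (initial).
Round 2 — checking thresholds:
  Dee: 1 of 1 neighbours ≥ 1, starts repeating the rumor.
  Omar: 1 of 3 neighbours < 3, not yet.
Round 3 — no new spreads; cascade stops.

2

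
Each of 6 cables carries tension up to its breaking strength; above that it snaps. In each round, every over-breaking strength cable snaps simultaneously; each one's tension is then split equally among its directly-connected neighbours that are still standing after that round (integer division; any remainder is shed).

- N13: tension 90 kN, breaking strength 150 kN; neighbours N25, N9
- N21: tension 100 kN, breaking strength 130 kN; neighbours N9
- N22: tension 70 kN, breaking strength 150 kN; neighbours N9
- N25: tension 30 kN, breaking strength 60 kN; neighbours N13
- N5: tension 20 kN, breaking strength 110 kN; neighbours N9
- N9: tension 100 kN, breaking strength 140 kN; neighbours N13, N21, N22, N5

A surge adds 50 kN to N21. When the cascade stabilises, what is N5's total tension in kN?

103

Round 1 — N21 at 150 > 130. N21 snaps.
  N21 sheds 150 kN to N9: 150 each.
    N9: 100+150 = 250 > 140
Round 2 — N9 snaps.
  N9 sheds 250 kN to N13, N22, N5: 83 each (1 lost).
    N13: 90+83 = 173 > 150
    N22: 70+83 = 153 > 150
    N5: 20+83 = 103 ≤ 110
Round 3 — N13, N22 snap.
  N13 sheds 173 kN to N25: 173 each.
    N25: 30+173 = 203 > 60
  N22 sheds 153 kN: no online neighbours, lost.
Round 4 — N25 snaps.
  N25 sheds 203 kN: no online neighbours, lost.
No further breaks.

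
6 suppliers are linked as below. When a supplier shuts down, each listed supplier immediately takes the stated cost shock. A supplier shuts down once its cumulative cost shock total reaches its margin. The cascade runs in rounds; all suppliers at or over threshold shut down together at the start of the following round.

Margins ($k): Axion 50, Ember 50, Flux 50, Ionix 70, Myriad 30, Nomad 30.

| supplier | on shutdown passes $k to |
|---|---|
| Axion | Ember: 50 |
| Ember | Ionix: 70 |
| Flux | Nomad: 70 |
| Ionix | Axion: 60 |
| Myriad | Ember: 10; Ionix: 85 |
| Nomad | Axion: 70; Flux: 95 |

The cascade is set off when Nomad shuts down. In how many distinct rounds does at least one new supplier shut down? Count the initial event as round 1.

4

Round 1 — Nomad shuts down (initial).
  Axion: +70 → 70 ≥ 50
  Flux: +95 → 95 ≥ 50
Round 2 — Axion, Flux shut down.
  Ember: +50 → 50 ≥ 50
Round 3 — Ember shuts down.
  Ionix: +70 → 70 ≥ 70
Round 4 — Ionix shuts down.
No further shutdowns.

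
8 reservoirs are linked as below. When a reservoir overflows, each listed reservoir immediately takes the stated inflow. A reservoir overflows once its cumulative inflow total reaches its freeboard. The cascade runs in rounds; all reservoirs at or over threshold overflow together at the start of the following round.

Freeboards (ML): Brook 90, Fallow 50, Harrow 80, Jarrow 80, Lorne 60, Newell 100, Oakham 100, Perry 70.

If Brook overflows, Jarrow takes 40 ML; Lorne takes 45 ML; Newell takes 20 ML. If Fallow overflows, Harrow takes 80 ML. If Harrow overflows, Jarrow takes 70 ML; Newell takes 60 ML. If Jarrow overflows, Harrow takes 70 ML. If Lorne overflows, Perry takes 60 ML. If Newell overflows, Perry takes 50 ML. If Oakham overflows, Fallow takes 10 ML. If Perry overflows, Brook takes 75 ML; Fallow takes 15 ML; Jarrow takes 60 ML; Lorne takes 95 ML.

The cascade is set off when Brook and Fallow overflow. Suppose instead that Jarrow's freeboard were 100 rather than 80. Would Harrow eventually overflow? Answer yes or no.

yes

With Jarrow's freeboard at 100:
Round 1 — Brook, Fallow overflow (initial).
  Harrow: +80 → 80 ≥ 80
  Jarrow: +40 → 40 < 100
  Lorne: +45 → 45 < 60
  Newell: +20 → 20 < 100
Round 2 — Harrow overflows.
  Jarrow: +70 → 110 ≥ 100
  Newell: +60 → 80 < 100
Round 3 — Jarrow overflows.
No further overflows.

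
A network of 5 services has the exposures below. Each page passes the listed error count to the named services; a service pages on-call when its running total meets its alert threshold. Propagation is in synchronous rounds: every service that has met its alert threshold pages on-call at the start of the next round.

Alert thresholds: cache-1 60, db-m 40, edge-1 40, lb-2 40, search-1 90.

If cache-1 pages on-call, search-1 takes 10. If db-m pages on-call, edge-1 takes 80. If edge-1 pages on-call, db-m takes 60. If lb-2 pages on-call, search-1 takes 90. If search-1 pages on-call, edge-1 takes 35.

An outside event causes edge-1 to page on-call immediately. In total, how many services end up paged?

2

Round 1 — edge-1 pages on-call (initial).
  db-m: +60 → 60 ≥ 40
Round 2 — db-m pages on-call.
No further pages.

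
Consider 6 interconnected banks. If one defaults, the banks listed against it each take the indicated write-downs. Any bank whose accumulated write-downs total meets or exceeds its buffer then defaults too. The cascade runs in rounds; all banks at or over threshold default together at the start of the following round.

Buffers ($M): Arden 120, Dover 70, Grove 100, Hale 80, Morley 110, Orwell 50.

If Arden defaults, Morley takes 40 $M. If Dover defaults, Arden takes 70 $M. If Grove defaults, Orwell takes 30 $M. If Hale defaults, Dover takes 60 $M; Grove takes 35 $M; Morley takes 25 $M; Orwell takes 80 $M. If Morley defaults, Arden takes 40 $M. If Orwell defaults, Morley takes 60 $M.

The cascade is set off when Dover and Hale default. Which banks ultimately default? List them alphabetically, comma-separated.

Round 1 — Dover, Hale default (initial).
  Arden: +70 → 70 < 120
  Grove: +35 → 35 < 100
  Morley: +25 → 25 < 110
  Orwell: +80 → 80 ≥ 50
Round 2 — Orwell defaults.
  Morley: +60 → 85 < 110
No further defaults.

Dover, Hale, Orwell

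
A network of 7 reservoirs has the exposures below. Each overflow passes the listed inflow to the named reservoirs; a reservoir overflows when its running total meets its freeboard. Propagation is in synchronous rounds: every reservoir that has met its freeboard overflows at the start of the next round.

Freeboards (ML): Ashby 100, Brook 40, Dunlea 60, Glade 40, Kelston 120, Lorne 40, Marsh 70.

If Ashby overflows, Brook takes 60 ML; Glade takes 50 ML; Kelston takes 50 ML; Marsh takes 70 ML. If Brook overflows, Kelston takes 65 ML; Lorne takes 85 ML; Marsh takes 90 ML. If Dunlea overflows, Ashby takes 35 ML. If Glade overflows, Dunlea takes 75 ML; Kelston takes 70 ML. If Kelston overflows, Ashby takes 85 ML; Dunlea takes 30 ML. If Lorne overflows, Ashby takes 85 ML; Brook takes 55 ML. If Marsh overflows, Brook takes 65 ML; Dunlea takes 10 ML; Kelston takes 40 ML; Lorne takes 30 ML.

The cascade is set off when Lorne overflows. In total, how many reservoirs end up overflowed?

3

Round 1 — Lorne overflows (initial).
  Ashby: +85 → 85 < 100
  Brook: +55 → 55 ≥ 40
Round 2 — Brook overflows.
  Kelston: +65 → 65 < 120
  Marsh: +90 → 90 ≥ 70
Round 3 — Marsh overflows.
  Dunlea: +10 → 10 < 60
  Kelston: +40 → 105 < 120
No further overflows.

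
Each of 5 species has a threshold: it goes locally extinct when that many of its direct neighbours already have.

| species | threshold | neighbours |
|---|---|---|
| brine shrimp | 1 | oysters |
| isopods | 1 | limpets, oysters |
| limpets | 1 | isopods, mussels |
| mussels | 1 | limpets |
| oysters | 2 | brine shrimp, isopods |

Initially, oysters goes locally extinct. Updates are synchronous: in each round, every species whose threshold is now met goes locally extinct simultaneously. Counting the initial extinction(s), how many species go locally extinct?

5

Round 1 — oysters goes locally extinct (initial).
Round 2 — checking thresholds:
  brine shrimp: 1 of 1 neighbours ≥ 1, goes locally extinct.
  isopods: 1 of 2 neighbours ≥ 1, goes locally extinct.
Round 3 — checking thresholds:
  limpets: 1 of 2 neighbours ≥ 1, goes locally extinct.
Round 4 — checking thresholds:
  mussels: 1 of 1 neighbours ≥ 1, goes locally extinct.
Round 5 — no new extinctions; cascade stops.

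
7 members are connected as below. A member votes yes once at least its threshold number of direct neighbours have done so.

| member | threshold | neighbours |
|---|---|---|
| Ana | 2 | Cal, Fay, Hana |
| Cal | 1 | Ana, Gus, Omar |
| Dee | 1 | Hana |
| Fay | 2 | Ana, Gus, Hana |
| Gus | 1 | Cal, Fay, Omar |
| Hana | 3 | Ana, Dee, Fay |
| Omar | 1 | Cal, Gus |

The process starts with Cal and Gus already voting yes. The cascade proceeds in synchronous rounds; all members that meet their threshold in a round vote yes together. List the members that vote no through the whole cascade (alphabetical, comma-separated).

Round 1 — Cal, Gus vote yes (initial).
Round 2 — checking thresholds:
  Ana: 1 of 3 neighbours < 2, not yet.
  Fay: 1 of 3 neighbours < 2, not yet.
  Omar: 2 of 2 neighbours ≥ 1, votes yes.
Round 3 — no new yes votes; cascade stops.

Ana, Dee, Fay, Hana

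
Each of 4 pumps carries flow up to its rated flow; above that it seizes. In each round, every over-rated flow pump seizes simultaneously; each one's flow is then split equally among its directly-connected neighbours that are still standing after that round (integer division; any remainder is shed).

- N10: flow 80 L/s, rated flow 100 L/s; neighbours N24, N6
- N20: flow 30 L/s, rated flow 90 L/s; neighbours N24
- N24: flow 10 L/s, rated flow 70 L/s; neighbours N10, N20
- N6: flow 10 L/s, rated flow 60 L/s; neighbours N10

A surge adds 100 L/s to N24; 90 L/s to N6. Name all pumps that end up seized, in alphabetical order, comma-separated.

N10, N24, N6

Round 1 — N24 at 110 > 70; N6 at 100 > 60. N24, N6 seize.
  N24 sheds 110 L/s to N10, N20: 55 each.
    N10: 80+55 = 135 > 100
    N20: 30+55 = 85 ≤ 90
  N6 sheds 100 L/s to N10: 100 each.
    N10: 135+100 = 235 > 100
Round 2 — N10 seizes.
  N10 sheds 235 L/s: no online neighbours, lost.
No further seizures.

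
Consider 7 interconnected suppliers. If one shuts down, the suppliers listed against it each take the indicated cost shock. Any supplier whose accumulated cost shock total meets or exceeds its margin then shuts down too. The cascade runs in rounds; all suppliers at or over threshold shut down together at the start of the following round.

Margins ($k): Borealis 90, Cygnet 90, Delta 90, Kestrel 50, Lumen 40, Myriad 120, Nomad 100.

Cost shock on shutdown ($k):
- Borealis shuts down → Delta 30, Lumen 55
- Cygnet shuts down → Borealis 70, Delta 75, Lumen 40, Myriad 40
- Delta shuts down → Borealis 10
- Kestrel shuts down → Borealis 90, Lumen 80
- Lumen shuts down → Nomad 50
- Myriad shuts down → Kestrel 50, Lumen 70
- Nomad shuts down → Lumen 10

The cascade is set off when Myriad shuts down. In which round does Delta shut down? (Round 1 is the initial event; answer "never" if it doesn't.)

never

Round 1 — Myriad shuts down (initial).
  Kestrel: +50 → 50 ≥ 50
  Lumen: +70 → 70 ≥ 40
Round 2 — Kestrel, Lumen shut down.
  Borealis: +90 → 90 ≥ 90
  Nomad: +50 → 50 < 100
Round 3 — Borealis shuts down.
  Delta: +30 → 30 < 90
No further shutdowns.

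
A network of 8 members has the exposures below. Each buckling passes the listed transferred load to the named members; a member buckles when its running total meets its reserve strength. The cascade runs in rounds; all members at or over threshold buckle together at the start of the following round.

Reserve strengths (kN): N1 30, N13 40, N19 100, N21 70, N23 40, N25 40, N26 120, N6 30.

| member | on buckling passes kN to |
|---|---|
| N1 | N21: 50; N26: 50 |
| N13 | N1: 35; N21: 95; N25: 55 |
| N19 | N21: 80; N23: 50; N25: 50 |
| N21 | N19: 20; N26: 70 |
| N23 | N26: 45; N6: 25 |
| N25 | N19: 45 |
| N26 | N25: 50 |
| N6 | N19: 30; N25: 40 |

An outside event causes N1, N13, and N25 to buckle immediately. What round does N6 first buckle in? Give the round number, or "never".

Round 1 — N1, N13, N25 buckle (initial).
  N19: +45 → 45 < 100
  N21: +50+95 → 145 ≥ 70
  N26: +50 → 50 < 120
Round 2 — N21 buckles.
  N19: +20 → 65 < 100
  N26: +70 → 120 ≥ 120
Round 3 — N26 buckles.
No further bucklings.

never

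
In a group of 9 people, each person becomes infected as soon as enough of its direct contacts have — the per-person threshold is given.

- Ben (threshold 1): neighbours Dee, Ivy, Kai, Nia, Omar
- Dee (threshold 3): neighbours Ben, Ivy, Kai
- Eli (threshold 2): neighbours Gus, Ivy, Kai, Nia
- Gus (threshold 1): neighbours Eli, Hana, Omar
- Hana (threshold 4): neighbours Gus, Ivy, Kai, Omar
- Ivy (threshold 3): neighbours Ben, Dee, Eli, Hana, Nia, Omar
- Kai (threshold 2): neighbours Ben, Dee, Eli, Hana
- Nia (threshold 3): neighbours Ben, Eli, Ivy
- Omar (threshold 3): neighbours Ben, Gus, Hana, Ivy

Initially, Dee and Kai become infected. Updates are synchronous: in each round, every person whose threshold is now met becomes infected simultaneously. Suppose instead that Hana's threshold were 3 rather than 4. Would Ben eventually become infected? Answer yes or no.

With Hana's threshold at 3:
Round 1 — Dee, Kai become infected (initial).
Round 2 — checking thresholds:
  Ben: 2 of 5 neighbours ≥ 1, becomes infected.
  Eli: 1 of 4 neighbours < 2, not yet.
  Hana: 1 of 4 neighbours < 3, not yet.
  Ivy: 1 of 6 neighbours < 3, not yet.
Round 3 — no new infections; cascade stops.

yes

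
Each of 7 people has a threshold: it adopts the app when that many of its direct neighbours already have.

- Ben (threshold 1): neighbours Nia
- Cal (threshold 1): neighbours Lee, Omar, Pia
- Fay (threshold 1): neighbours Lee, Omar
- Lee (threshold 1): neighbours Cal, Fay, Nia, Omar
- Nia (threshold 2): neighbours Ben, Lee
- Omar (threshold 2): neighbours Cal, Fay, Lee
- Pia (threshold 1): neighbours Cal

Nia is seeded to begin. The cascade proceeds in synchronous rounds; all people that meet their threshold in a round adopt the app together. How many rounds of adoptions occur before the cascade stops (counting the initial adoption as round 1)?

4

Round 1 — Nia adopts the app (initial).
Round 2 — checking thresholds:
  Ben: 1 of 1 neighbours ≥ 1, adopts the app.
  Lee: 1 of 4 neighbours ≥ 1, adopts the app.
Round 3 — checking thresholds:
  Cal: 1 of 3 neighbours ≥ 1, adopts the app.
  Fay: 1 of 2 neighbours ≥ 1, adopts the app.
  Omar: 1 of 3 neighbours < 2, below threshold.
Round 4 — checking thresholds:
  Omar: 3 of 3 neighbours ≥ 2, adopts the app.
  Pia: 1 of 1 neighbours ≥ 1, adopts the app.
Round 5 — no new adoptions; cascade stops.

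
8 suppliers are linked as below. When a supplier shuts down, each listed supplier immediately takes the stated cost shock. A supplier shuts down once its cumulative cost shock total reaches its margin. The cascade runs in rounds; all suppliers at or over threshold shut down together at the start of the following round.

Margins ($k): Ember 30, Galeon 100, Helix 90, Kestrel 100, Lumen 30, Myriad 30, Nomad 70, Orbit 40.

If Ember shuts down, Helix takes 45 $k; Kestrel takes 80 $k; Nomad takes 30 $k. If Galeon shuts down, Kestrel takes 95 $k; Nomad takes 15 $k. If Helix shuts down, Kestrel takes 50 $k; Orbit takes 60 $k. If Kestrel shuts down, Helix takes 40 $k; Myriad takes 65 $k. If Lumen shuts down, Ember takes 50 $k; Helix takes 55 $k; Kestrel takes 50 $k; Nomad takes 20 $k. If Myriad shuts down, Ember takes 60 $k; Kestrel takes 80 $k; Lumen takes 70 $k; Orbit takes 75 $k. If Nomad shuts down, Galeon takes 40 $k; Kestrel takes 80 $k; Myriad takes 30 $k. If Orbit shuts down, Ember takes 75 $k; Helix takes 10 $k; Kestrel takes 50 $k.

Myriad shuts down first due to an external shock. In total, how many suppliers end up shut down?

Round 1 — Myriad shuts down (initial).
  Ember: +60 → 60 ≥ 30
  Kestrel: +80 → 80 < 100
  Lumen: +70 → 70 ≥ 30
  Orbit: +75 → 75 ≥ 40
Round 2 — Ember, Lumen, Orbit shut down.
  Helix: +45+55+10 → 110 ≥ 90
  Kestrel: +80+50+50 → 260 ≥ 100
  Nomad: +30+20 → 50 < 70
Round 3 — Helix, Kestrel shut down.
No further shutdowns.

6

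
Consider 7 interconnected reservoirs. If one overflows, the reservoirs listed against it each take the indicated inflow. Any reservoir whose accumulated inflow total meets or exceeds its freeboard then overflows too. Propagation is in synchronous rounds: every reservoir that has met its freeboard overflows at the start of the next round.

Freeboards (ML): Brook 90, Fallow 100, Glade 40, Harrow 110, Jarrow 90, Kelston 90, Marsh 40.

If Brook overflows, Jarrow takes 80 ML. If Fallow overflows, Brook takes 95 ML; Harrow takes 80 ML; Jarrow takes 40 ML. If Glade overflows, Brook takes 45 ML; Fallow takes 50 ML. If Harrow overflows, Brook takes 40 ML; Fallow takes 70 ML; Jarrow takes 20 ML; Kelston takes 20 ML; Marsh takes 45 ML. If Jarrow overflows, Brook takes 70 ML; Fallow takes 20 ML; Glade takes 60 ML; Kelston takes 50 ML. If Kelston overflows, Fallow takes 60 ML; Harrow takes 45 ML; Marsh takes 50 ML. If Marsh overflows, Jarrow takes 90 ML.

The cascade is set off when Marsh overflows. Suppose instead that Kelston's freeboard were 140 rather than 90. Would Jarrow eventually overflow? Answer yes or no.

With Kelston's freeboard at 140:
Round 1 — Marsh overflows (initial).
  Jarrow: +90 → 90 ≥ 90
Round 2 — Jarrow overflows.
  Brook: +70 → 70 < 90
  Fallow: +20 → 20 < 100
  Glade: +60 → 60 ≥ 40
  Kelston: +50 → 50 < 140
Round 3 — Glade overflows.
  Brook: +45 → 115 ≥ 90
  Fallow: +50 → 70 < 100
Round 4 — Brook overflows.
No further overflows.

yes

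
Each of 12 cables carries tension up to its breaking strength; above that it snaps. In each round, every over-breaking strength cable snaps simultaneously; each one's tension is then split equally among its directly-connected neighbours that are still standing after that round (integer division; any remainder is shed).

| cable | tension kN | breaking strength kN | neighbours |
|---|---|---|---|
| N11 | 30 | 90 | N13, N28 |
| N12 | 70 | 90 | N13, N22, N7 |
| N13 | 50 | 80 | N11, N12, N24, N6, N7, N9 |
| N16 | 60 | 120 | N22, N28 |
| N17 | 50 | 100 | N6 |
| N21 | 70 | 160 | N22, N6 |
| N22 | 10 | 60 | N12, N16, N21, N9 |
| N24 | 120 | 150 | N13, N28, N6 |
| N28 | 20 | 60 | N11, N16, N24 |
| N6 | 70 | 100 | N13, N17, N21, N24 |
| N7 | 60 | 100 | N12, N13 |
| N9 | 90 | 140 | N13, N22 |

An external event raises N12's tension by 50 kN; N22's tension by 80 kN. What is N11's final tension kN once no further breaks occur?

57

Round 1 — N12 at 120 > 90; N22 at 90 > 60. N12, N22 snap.
  N12 sheds 120 kN to N13, N7: 60 each.
    N13: 50+60 = 110 > 80
    N7: 60+60 = 120 > 100
  N22 sheds 90 kN to N16, N21, N9: 30 each.
    N16: 60+30 = 90 ≤ 120
    N21: 70+30 = 100 ≤ 160
    N9: 90+30 = 120 ≤ 140
Round 2 — N13, N7 snap.
  N13 sheds 110 kN to N11, N24, N6, N9: 27 each (2 lost).
    N11: 30+27 = 57 ≤ 90
    N24: 120+27 = 147 ≤ 150
    N6: 70+27 = 97 ≤ 100
    N9: 120+27 = 147 > 140
  N7 sheds 120 kN: no online neighbours, lost.
Round 3 — N9 snaps.
  N9 sheds 147 kN: no online neighbours, lost.
No further breaks.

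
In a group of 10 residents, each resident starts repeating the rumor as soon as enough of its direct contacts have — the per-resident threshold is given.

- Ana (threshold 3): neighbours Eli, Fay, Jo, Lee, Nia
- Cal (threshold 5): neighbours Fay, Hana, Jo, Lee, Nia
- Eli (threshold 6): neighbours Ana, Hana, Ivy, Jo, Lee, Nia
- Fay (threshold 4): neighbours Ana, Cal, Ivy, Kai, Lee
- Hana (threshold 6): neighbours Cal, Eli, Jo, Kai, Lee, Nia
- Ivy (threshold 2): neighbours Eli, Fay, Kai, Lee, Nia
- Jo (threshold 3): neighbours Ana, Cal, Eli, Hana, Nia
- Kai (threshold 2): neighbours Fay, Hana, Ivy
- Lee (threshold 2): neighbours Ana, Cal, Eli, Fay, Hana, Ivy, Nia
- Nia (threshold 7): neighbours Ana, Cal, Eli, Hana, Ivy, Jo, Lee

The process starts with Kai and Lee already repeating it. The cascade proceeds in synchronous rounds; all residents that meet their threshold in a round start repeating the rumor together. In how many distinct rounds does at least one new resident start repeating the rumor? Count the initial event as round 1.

2

Round 1 — Kai, Lee start repeating the rumor (initial).
Round 2 — checking thresholds:
  Ana: 1 of 5 neighbours < 3, below threshold.
  Cal: 1 of 5 neighbours < 5, below threshold.
  Eli: 1 of 6 neighbours < 6, below threshold.
  Fay: 2 of 5 neighbours < 4, below threshold.
  Hana: 2 of 6 neighbours < 6, below threshold.
  Ivy: 2 of 5 neighbours ≥ 2, starts repeating the rumor.
  Nia: 1 of 7 neighbours < 7, below threshold.
Round 3 — no new spreads; cascade stops.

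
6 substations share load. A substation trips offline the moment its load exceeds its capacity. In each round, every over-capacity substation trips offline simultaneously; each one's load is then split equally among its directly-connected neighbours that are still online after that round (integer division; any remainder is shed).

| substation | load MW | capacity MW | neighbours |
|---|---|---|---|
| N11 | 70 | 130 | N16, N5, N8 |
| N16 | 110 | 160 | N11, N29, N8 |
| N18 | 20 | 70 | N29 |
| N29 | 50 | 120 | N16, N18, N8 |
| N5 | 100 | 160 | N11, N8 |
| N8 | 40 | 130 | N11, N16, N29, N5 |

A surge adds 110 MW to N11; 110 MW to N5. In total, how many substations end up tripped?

6

Round 1 — N11 at 180 > 130; N5 at 210 > 160. N11, N5 trip offline.
  N11 sheds 180 MW to N16, N8: 90 each.
    N16: 110+90 = 200 > 160
    N8: 40+90 = 130 ≤ 130
  N5 sheds 210 MW to N8: 210 each.
    N8: 130+210 = 340 > 130
Round 2 — N16, N8 trip offline.
  N16 sheds 200 MW to N29: 200 each.
    N29: 50+200 = 250 > 120
  N8 sheds 340 MW to N29: 340 each.
    N29: 250+340 = 590 > 120
Round 3 — N29 trips offline.
  N29 sheds 590 MW to N18: 590 each.
    N18: 20+590 = 610 > 70
Round 4 — N18 trips offline.
  N18 sheds 610 MW: no online neighbours, lost.
No further trips.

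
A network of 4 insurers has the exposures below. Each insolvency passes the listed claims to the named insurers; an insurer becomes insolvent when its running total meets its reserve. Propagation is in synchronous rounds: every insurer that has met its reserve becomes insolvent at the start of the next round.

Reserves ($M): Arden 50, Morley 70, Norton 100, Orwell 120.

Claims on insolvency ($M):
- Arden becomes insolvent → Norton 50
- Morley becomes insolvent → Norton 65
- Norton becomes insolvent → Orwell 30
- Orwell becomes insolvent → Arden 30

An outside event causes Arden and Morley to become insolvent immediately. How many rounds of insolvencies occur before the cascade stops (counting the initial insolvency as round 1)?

2

Round 1 — Arden, Morley become insolvent (initial).
  Norton: +50+65 → 115 ≥ 100
Round 2 — Norton becomes insolvent.
  Orwell: +30 → 30 < 120
No further insolvencies.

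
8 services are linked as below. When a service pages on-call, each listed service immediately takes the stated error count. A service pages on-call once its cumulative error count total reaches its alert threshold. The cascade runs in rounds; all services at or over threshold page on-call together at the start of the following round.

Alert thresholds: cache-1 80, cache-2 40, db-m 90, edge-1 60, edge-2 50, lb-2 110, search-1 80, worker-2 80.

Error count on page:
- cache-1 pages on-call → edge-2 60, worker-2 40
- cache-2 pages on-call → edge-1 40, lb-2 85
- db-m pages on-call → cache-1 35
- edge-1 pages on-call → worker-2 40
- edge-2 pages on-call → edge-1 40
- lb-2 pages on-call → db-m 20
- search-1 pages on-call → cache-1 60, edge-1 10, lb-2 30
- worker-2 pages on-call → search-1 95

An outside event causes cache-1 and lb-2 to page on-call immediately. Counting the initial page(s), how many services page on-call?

3

Round 1 — cache-1, lb-2 page on-call (initial).
  db-m: +20 → 20 < 90
  edge-2: +60 → 60 ≥ 50
  worker-2: +40 → 40 < 80
Round 2 — edge-2 pages on-call.
  edge-1: +40 → 40 < 60
No further pages.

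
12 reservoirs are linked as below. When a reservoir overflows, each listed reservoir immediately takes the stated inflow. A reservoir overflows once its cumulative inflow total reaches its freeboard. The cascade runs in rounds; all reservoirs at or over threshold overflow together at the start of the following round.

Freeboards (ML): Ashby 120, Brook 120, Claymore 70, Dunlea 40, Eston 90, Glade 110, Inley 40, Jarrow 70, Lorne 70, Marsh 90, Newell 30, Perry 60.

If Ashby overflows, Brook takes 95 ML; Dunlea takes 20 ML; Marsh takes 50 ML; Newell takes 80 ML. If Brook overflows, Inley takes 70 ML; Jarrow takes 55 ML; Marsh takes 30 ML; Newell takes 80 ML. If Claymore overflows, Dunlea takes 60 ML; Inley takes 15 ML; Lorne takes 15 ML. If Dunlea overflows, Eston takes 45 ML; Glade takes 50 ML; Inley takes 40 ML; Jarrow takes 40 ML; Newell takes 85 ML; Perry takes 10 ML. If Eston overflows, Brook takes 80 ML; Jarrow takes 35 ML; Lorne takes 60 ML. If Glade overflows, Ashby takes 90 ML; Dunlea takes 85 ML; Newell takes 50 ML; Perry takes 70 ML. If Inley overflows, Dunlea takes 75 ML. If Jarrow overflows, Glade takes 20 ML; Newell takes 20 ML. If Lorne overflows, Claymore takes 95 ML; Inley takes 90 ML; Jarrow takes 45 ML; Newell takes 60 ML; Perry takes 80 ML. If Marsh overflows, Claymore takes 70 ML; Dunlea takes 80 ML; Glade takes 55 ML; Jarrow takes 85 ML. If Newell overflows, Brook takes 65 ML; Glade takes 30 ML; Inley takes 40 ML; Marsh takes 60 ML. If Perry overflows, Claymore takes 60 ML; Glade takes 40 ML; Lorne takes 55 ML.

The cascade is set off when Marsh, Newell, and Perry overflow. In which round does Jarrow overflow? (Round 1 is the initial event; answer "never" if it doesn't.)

2

Round 1 — Marsh, Newell, Perry overflow (initial).
  Brook: +65 → 65 < 120
  Claymore: +70+60 → 130 ≥ 70
  Dunlea: +80 → 80 ≥ 40
  Glade: +55+30+40 → 125 ≥ 110
  Inley: +40 → 40 ≥ 40
  Jarrow: +85 → 85 ≥ 70
  Lorne: +55 → 55 < 70
Round 2 — Claymore, Dunlea, Glade, Inley, Jarrow overflow.
  Ashby: +90 → 90 < 120
  Eston: +45 → 45 < 90
  Lorne: +15 → 70 ≥ 70
Round 3 — Lorne overflows.
No further overflows.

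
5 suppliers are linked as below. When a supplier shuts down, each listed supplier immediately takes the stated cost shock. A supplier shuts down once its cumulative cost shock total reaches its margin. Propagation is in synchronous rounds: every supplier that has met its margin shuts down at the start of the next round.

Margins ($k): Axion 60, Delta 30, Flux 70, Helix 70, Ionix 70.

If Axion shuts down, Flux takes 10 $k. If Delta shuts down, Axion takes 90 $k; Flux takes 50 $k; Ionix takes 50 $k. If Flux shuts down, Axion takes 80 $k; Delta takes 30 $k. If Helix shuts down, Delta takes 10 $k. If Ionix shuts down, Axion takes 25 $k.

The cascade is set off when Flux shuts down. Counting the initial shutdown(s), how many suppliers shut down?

Round 1 — Flux shuts down (initial).
  Axion: +80 → 80 ≥ 60
  Delta: +30 → 30 ≥ 30
Round 2 — Axion, Delta shut down.
  Ionix: +50 → 50 < 70
No further shutdowns.

3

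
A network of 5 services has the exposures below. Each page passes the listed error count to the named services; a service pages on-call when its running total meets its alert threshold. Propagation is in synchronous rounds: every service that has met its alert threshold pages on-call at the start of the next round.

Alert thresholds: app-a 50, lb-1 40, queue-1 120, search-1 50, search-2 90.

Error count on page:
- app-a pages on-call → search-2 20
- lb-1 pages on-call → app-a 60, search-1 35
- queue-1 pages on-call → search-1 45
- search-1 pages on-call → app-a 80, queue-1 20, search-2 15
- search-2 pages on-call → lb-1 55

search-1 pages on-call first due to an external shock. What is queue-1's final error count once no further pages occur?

20

Round 1 — search-1 pages on-call (initial).
  app-a: +80 → 80 ≥ 50
  queue-1: +20 → 20 < 120
  search-2: +15 → 15 < 90
Round 2 — app-a pages on-call.
  search-2: +20 → 35 < 90
No further pages.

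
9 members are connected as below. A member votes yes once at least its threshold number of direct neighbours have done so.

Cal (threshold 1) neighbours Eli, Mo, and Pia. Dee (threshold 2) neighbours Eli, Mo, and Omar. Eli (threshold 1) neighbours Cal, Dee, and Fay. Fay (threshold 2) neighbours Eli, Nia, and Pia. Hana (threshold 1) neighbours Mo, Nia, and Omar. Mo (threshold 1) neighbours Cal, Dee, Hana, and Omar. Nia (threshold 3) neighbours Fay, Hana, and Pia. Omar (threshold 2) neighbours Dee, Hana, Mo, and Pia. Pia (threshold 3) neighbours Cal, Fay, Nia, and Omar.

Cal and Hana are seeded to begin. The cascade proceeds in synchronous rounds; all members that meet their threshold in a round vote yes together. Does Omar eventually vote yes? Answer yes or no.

Round 1 — Cal, Hana vote yes (initial).
Round 2 — checking thresholds:
  Eli: 1 of 3 neighbours ≥ 1, votes yes.
  Mo: 2 of 4 neighbours ≥ 1, votes yes.
  Nia: 1 of 3 neighbours < 3, not yet.
  Omar: 1 of 4 neighbours < 2, not yet.
  Pia: 1 of 4 neighbours < 3, not yet.
Round 3 — checking thresholds:
  Dee: 2 of 3 neighbours ≥ 2, votes yes.
  Fay: 1 of 3 neighbours < 2, not yet.
  Nia: 1 of 3 neighbours < 3, not yet.
  Omar: 2 of 4 neighbours ≥ 2, votes yes.
  Pia: 1 of 4 neighbours < 3, not yet.
Round 4 — no new yes votes; cascade stops.

yes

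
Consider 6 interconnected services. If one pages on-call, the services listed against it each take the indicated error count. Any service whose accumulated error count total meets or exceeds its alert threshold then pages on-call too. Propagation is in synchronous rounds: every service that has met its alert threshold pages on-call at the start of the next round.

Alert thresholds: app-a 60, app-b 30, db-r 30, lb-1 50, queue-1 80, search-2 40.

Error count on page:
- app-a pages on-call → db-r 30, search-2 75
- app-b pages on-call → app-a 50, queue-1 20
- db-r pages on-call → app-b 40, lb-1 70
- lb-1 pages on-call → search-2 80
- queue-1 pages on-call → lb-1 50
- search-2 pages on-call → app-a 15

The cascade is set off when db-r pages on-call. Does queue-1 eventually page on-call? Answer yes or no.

Round 1 — db-r pages on-call (initial).
  app-b: +40 → 40 ≥ 30
  lb-1: +70 → 70 ≥ 50
Round 2 — app-b, lb-1 page on-call.
  app-a: +50 → 50 < 60
  queue-1: +20 → 20 < 80
  search-2: +80 → 80 ≥ 40
Round 3 — search-2 pages on-call.
  app-a: +15 → 65 ≥ 60
Round 4 — app-a pages on-call.
No further pages.

no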